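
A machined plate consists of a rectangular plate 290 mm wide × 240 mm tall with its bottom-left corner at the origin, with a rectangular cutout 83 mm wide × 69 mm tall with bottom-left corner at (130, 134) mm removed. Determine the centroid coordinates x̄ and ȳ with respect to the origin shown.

x̄ = 142.62 mm, ȳ = 115.65 mm

plate: A = 290 × 240 = 69600.00, centroid at (145.00, 120.00).
hole: A = −(83 × 69) = -5727.00, centroid at (171.50, 168.50).
ΣA = 63873.00 mm²
ΣAx̄ = (69600.00)(145.00) + (-5727.00)(171.50) = 9109819.50 mm³
ΣAȳ = (69600.00)(120.00) + (-5727.00)(168.50) = 7387000.50 mm³
x̄ = 9109819.50 / 63873.00 = 142.62 mm
ȳ = 7387000.50 / 63873.00 = 115.65 mm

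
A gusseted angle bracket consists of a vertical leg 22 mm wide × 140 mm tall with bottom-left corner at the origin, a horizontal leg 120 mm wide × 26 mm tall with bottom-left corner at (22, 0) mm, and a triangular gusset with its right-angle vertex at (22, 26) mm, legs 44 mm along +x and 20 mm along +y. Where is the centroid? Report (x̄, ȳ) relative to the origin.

Part | A | x̄ᵢ | ȳᵢ | A·x̄ᵢ | A·ȳᵢ
vertical leg | 3080.00 | 11.00 | 70.00 | 33880.00 | 215600.00
horizontal leg | 3120.00 | 82.00 | 13.00 | 255840.00 | 40560.00
gusset | 440.00 | 36.67 | 32.67 | 16133.33 | 14373.33
Σ | 6640.00 |  |  | 305853.33 | 270533.33
x̄ = 305853.33 / 6640.00 = 46.06 mm
ȳ = 270533.33 / 6640.00 = 40.74 mm

x̄ = 46.06 mm, ȳ = 40.74 mm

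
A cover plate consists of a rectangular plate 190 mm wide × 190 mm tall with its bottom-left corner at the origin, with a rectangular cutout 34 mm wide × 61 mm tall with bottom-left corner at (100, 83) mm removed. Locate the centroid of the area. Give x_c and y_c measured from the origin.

x_c = 93.66 mm, y_c = 93.87 mm

Part | A | x̄ᵢ | ȳᵢ | A·x̄ᵢ | A·ȳᵢ
plate | 36100.00 | 95.00 | 95.00 | 3429500.00 | 3429500.00
hole | -2074.00 | 117.00 | 113.50 | -242658.00 | -235399.00
Σ | 34026.00 |  |  | 3186842.00 | 3194101.00
x_c = 3186842.00 / 34026.00 = 93.66 mm
y_c = 3194101.00 / 34026.00 = 93.87 mm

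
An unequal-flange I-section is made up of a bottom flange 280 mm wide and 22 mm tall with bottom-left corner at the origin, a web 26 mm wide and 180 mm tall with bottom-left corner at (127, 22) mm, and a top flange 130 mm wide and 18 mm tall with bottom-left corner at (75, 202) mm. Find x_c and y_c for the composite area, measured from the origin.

x_c = 140.00 mm, y_c = 82.37 mm

Part | A | x̄ᵢ | ȳᵢ | A·x̄ᵢ | A·ȳᵢ
bottom flange | 6160.00 | 140.00 | 11.00 | 862400.00 | 67760.00
web | 4680.00 | 140.00 | 112.00 | 655200.00 | 524160.00
top flange | 2340.00 | 140.00 | 211.00 | 327600.00 | 493740.00
Σ | 13180.00 |  |  | 1845200.00 | 1085660.00
x_c = 1845200.00 / 13180.00 = 140.00 mm
y_c = 1085660.00 / 13180.00 = 82.37 mm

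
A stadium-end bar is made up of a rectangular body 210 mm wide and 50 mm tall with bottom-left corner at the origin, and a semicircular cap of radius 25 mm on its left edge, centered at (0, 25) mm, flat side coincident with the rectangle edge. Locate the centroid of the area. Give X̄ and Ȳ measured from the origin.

X̄ = 95.11 mm, Ȳ = 25.00 mm

rectangular body: A = 210 × 50 = 10500.00, centroid at (105.00, 25.00).
semicircular end: A = ½π·25² = 981.75, centroid at (-10.61, 25.00).
ΣA = 11481.75 mm²
ΣAX̄ = (10500.00)(105.00) + (981.75)(-10.61) = 1092083.33 mm³
ΣAȲ = (10500.00)(25.00) + (981.75)(25.00) = 287043.69 mm³
X̄ = 1092083.33 / 11481.75 = 95.11 mm
Ȳ = 287043.69 / 11481.75 = 25.00 mm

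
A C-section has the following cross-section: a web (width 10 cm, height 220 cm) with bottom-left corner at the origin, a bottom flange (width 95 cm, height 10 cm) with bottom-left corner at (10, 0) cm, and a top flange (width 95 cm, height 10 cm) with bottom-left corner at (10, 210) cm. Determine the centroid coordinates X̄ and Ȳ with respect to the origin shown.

Part | A | x̄ᵢ | ȳᵢ | A·x̄ᵢ | A·ȳᵢ
web | 2200.00 | 5.00 | 110.00 | 11000.00 | 242000.00
bottom flange | 950.00 | 57.50 | 5.00 | 54625.00 | 4750.00
top flange | 950.00 | 57.50 | 215.00 | 54625.00 | 204250.00
Σ | 4100.00 |  |  | 120250.00 | 451000.00
X̄ = 120250.00 / 4100.00 = 29.33 cm
Ȳ = 451000.00 / 4100.00 = 110.00 cm

X̄ = 29.33 cm, Ȳ = 110.00 cm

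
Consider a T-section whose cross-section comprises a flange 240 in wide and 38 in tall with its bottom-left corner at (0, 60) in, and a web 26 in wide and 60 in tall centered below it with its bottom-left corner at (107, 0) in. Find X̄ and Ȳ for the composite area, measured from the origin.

X̄ = 120.00 in, Ȳ = 71.84 in

web: A = 26 × 60 = 1560.00, centroid at (120.00, 30.00).
flange: A = 240 × 38 = 9120.00, centroid at (120.00, 79.00).
ΣA = 10680.00 in², ΣAX̄ = 1281600.00 in³, ΣAȲ = 767280.00 in³.
X̄ = 1281600.00/10680.00 = 120.00 in; Ȳ = 767280.00/10680.00 = 71.84 in.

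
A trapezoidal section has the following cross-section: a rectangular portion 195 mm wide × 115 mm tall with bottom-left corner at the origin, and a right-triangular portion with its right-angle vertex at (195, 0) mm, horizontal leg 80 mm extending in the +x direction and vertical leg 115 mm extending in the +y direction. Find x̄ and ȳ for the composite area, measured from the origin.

x̄ = 118.63 mm, ȳ = 54.24 mm

Part | A | x̄ᵢ | ȳᵢ | A·x̄ᵢ | A·ȳᵢ
rectangular portion | 22425.00 | 97.50 | 57.50 | 2186437.50 | 1289437.50
triangular portion | 4600.00 | 221.67 | 38.33 | 1019666.67 | 176333.33
Σ | 27025.00 |  |  | 3206104.17 | 1465770.83
x̄ = 3206104.17 / 27025.00 = 118.63 mm
ȳ = 1465770.83 / 27025.00 = 54.24 mm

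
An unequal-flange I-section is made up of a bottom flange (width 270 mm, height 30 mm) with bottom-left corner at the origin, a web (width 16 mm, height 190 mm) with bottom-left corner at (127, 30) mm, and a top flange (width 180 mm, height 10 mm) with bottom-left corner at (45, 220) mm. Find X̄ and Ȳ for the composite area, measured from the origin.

Part | A | x̄ᵢ | ȳᵢ | A·x̄ᵢ | A·ȳᵢ
bottom flange | 8100.00 | 135.00 | 15.00 | 1093500.00 | 121500.00
web | 3040.00 | 135.00 | 125.00 | 410400.00 | 380000.00
top flange | 1800.00 | 135.00 | 225.00 | 243000.00 | 405000.00
Σ | 12940.00 |  |  | 1746900.00 | 906500.00
X̄ = 1746900.00 / 12940.00 = 135.00 mm
Ȳ = 906500.00 / 12940.00 = 70.05 mm

X̄ = 135.00 mm, Ȳ = 70.05 mm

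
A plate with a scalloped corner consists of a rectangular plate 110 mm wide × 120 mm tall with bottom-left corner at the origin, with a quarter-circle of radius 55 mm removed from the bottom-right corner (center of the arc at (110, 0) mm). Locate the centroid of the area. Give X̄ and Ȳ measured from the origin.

X̄ = 48.05 mm, Ȳ = 68.05 mm

plate: A = 110 × 120 = 13200.00, centroid at (55.00, 60.00).
removed quarter-circle: A = −¼π·55² = -2375.83, centroid at (86.66, 23.34).
ΣA = 10824.17 mm²
ΣAX̄ = (13200.00)(55.00) + (-2375.83)(86.66) = 520117.09 mm³
ΣAȲ = (13200.00)(60.00) + (-2375.83)(23.34) = 736541.67 mm³
X̄ = 520117.09 / 10824.17 = 48.05 mm
Ȳ = 736541.67 / 10824.17 = 68.05 mm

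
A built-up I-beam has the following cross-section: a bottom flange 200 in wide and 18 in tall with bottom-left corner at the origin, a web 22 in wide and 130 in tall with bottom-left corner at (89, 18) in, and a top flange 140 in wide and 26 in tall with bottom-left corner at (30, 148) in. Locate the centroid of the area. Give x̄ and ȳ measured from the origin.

bottom flange: A = 200 × 18 = 3600.00, centroid at (100.00, 9.00).
web: A = 22 × 130 = 2860.00, centroid at (100.00, 83.00).
top flange: A = 140 × 26 = 3640.00, centroid at (100.00, 161.00).
ΣA = 10100.00 in², ΣAx̄ = 1010000.00 in³, ΣAȳ = 855820.00 in³.
x̄ = 1010000.00/10100.00 = 100.00 in; ȳ = 855820.00/10100.00 = 84.73 in.

x̄ = 100.00 in, ȳ = 84.73 in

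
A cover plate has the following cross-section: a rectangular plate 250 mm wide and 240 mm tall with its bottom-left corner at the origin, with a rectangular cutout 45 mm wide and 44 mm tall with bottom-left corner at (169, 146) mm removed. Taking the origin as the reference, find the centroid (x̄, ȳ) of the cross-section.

x̄ = 122.73 mm, ȳ = 118.36 mm

Part | A | x̄ᵢ | ȳᵢ | A·x̄ᵢ | A·ȳᵢ
plate | 60000.00 | 125.00 | 120.00 | 7500000.00 | 7200000.00
hole | -1980.00 | 191.50 | 168.00 | -379170.00 | -332640.00
Σ | 58020.00 |  |  | 7120830.00 | 6867360.00
x̄ = 7120830.00 / 58020.00 = 122.73 mm
ȳ = 6867360.00 / 58020.00 = 118.36 mm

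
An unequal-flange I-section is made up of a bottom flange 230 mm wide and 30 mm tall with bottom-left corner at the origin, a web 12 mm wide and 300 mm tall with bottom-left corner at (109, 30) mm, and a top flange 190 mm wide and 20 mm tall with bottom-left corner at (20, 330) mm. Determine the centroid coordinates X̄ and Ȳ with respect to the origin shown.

bottom flange: A = 230 × 30 = 6900.00, centroid at (115.00, 15.00).
web: A = 12 × 300 = 3600.00, centroid at (115.00, 180.00).
top flange: A = 190 × 20 = 3800.00, centroid at (115.00, 340.00).
ΣA = 14300.00 mm²
ΣAX̄ = (6900.00)(115.00) + (3600.00)(115.00) + (3800.00)(115.00) = 1644500.00 mm³
ΣAȲ = (6900.00)(15.00) + (3600.00)(180.00) + (3800.00)(340.00) = 2043500.00 mm³
X̄ = 1644500.00 / 14300.00 = 115.00 mm
Ȳ = 2043500.00 / 14300.00 = 142.90 mm

X̄ = 115.00 mm, Ȳ = 142.90 mm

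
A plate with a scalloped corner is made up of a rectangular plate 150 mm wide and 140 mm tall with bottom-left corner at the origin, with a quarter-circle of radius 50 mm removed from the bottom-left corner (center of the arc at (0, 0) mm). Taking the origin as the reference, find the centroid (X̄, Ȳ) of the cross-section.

plate: A = 150 × 140 = 21000.00, centroid at (75.00, 70.00).
removed quarter-circle: A = −¼π·50² = -1963.50, centroid at (21.22, 21.22).
ΣA = 19036.50 mm², ΣAX̄ = 1533333.33 mm³, ΣAȲ = 1428333.33 mm³.
X̄ = 1533333.33/19036.50 = 80.55 mm; Ȳ = 1428333.33/19036.50 = 75.03 mm.

X̄ = 80.55 mm, Ȳ = 75.03 mm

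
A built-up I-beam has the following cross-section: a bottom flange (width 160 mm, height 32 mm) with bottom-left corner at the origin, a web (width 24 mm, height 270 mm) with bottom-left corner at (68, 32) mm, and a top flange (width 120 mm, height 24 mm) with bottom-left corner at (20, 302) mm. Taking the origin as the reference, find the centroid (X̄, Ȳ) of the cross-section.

X̄ = 80.00 mm, Ȳ = 142.85 mm

bottom flange: A = 160 × 32 = 5120.00, centroid at (80.00, 16.00).
web: A = 24 × 270 = 6480.00, centroid at (80.00, 167.00).
top flange: A = 120 × 24 = 2880.00, centroid at (80.00, 314.00).
ΣA = 14480.00 mm², ΣAX̄ = 1158400.00 mm³, ΣAȲ = 2068400.00 mm³.
X̄ = 1158400.00/14480.00 = 80.00 mm; Ȳ = 2068400.00/14480.00 = 142.85 mm.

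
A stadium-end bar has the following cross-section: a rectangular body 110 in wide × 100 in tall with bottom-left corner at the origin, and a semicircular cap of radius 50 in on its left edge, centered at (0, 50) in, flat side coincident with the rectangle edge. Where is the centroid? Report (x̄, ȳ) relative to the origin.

x̄ = 34.95 in, ȳ = 50.00 in

Part | A | x̄ᵢ | ȳᵢ | A·x̄ᵢ | A·ȳᵢ
rectangular body | 11000.00 | 55.00 | 50.00 | 605000.00 | 550000.00
semicircular end | 3926.99 | -21.22 | 50.00 | -83333.33 | 196349.54
Σ | 14926.99 |  |  | 521666.67 | 746349.54
x̄ = 521666.67 / 14926.99 = 34.95 in
ȳ = 746349.54 / 14926.99 = 50.00 in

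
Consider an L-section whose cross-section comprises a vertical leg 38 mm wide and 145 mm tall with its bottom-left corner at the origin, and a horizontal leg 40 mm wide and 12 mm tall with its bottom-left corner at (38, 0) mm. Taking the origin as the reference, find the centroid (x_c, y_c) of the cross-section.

x_c = 22.13 mm, y_c = 67.17 mm

Part | A | x̄ᵢ | ȳᵢ | A·x̄ᵢ | A·ȳᵢ
vertical leg | 5510.00 | 19.00 | 72.50 | 104690.00 | 399475.00
horizontal leg | 480.00 | 58.00 | 6.00 | 27840.00 | 2880.00
Σ | 5990.00 |  |  | 132530.00 | 402355.00
x_c = 132530.00 / 5990.00 = 22.13 mm
y_c = 402355.00 / 5990.00 = 67.17 mm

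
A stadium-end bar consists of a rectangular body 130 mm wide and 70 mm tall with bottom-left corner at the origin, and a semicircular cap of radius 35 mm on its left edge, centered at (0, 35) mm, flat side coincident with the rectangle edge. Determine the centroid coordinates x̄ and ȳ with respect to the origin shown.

Part | A | x̄ᵢ | ȳᵢ | A·x̄ᵢ | A·ȳᵢ
rectangular body | 9100.00 | 65.00 | 35.00 | 591500.00 | 318500.00
semicircular end | 1924.23 | -14.85 | 35.00 | -28583.33 | 67347.89
Σ | 11024.23 |  |  | 562916.67 | 385847.89
x̄ = 562916.67 / 11024.23 = 51.06 mm
ȳ = 385847.89 / 11024.23 = 35.00 mm

x̄ = 51.06 mm, ȳ = 35.00 mm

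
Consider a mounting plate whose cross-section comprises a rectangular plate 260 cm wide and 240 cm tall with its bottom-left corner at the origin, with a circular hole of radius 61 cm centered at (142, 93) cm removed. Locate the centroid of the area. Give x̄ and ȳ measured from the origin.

Part | A | x̄ᵢ | ȳᵢ | A·x̄ᵢ | A·ȳᵢ
plate | 62400.00 | 130.00 | 120.00 | 8112000.00 | 7488000.00
hole | -11689.87 | 142.00 | 93.00 | -1659961.01 | -1087157.56
Σ | 50710.13 |  |  | 6452038.99 | 6400842.44
x̄ = 6452038.99 / 50710.13 = 127.23 cm
ȳ = 6400842.44 / 50710.13 = 126.22 cm

x̄ = 127.23 cm, ȳ = 126.22 cm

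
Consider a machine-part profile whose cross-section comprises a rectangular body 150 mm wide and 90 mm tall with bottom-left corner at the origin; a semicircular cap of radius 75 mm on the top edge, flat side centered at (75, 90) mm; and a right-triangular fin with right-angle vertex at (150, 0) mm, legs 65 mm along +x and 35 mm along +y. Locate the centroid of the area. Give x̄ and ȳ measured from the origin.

x̄ = 79.68 mm, ȳ = 72.31 mm

rectangular body: A = 150 × 90 = 13500.00, centroid at (75.00, 45.00).
semicircular top: A = ½π·75² = 8835.73, centroid at (75.00, 121.83).
triangular fin: A = ½·65·35 = 1137.50, centroid at (171.67, 11.67).
ΣA = 23473.23 mm², ΣAx̄ = 1870450.53 mm³, ΣAȳ = 1697236.47 mm³.
x̄ = 1870450.53/23473.23 = 79.68 mm; ȳ = 1697236.47/23473.23 = 72.31 mm.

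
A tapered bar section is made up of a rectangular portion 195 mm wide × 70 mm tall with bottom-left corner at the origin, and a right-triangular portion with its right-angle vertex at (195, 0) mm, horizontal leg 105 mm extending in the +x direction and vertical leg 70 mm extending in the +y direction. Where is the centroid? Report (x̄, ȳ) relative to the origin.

rectangular portion: A = 195 × 70 = 13650.00, centroid at (97.50, 35.00).
triangular portion: A = ½·105·70 = 3675.00, centroid at (230.00, 23.33).
ΣA = 17325.00 mm²
ΣAx̄ = (13650.00)(97.50) + (3675.00)(230.00) = 2176125.00 mm³
ΣAȳ = (13650.00)(35.00) + (3675.00)(23.33) = 563500.00 mm³
x̄ = 2176125.00 / 17325.00 = 125.61 mm
ȳ = 563500.00 / 17325.00 = 32.53 mm

x̄ = 125.61 mm, ȳ = 32.53 mm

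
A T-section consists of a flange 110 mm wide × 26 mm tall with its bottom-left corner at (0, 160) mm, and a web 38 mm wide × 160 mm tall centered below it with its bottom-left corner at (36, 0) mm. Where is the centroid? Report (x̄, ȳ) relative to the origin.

x̄ = 55.00 mm, ȳ = 109.75 mm

web: A = 38 × 160 = 6080.00, centroid at (55.00, 80.00).
flange: A = 110 × 26 = 2860.00, centroid at (55.00, 173.00).
ΣA = 8940.00 mm²
ΣAx̄ = (6080.00)(55.00) + (2860.00)(55.00) = 491700.00 mm³
ΣAȳ = (6080.00)(80.00) + (2860.00)(173.00) = 981180.00 mm³
x̄ = 491700.00 / 8940.00 = 55.00 mm
ȳ = 981180.00 / 8940.00 = 109.75 mm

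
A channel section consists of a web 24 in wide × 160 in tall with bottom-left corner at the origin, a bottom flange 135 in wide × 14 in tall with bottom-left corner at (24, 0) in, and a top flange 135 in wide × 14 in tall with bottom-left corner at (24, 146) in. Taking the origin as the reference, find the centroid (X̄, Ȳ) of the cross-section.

web: A = 24 × 160 = 3840.00, centroid at (12.00, 80.00).
bottom flange: A = 135 × 14 = 1890.00, centroid at (91.50, 7.00).
top flange: A = 135 × 14 = 1890.00, centroid at (91.50, 153.00).
ΣA = 7620.00 in², ΣAX̄ = 391950.00 in³, ΣAȲ = 609600.00 in³.
X̄ = 391950.00/7620.00 = 51.44 in; Ȳ = 609600.00/7620.00 = 80.00 in.

X̄ = 51.44 in, Ȳ = 80.00 in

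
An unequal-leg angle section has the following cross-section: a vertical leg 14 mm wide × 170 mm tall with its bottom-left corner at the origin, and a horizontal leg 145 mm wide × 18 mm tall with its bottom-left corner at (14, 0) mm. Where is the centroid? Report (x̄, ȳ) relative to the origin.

Part | A | x̄ᵢ | ȳᵢ | A·x̄ᵢ | A·ȳᵢ
vertical leg | 2380.00 | 7.00 | 85.00 | 16660.00 | 202300.00
horizontal leg | 2610.00 | 86.50 | 9.00 | 225765.00 | 23490.00
Σ | 4990.00 |  |  | 242425.00 | 225790.00
x̄ = 242425.00 / 4990.00 = 48.58 mm
ȳ = 225790.00 / 4990.00 = 45.25 mm

x̄ = 48.58 mm, ȳ = 45.25 mm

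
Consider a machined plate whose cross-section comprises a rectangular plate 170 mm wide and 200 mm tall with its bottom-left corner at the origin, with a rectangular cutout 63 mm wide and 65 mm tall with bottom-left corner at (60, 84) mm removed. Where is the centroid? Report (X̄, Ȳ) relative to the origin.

plate: A = 170 × 200 = 34000.00, centroid at (85.00, 100.00).
hole: A = −(63 × 65) = -4095.00, centroid at (91.50, 116.50).
ΣA = 29905.00 mm²
ΣAX̄ = (34000.00)(85.00) + (-4095.00)(91.50) = 2515307.50 mm³
ΣAȲ = (34000.00)(100.00) + (-4095.00)(116.50) = 2922932.50 mm³
X̄ = 2515307.50 / 29905.00 = 84.11 mm
Ȳ = 2922932.50 / 29905.00 = 97.74 mm

X̄ = 84.11 mm, Ȳ = 97.74 mm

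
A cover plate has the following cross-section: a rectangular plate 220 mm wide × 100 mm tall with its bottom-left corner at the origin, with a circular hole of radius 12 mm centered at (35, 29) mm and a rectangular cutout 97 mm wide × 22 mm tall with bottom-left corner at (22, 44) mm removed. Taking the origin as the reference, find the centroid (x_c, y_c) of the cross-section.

x_c = 116.09 mm, y_c = 49.94 mm

plate: A = 220 × 100 = 22000.00, centroid at (110.00, 50.00).
hole 1: A = −π·12² = -452.39, centroid at (35.00, 29.00).
hole 2: A = −(97 × 22) = -2134.00, centroid at (70.50, 55.00).
ΣA = 19413.61 mm²
ΣAx_c = (22000.00)(110.00) + (-452.39)(35.00) + (-2134.00)(70.50) = 2253719.37 mm³
ΣAy_c = (22000.00)(50.00) + (-452.39)(29.00) + (-2134.00)(55.00) = 969510.71 mm³
x_c = 2253719.37 / 19413.61 = 116.09 mm
y_c = 969510.71 / 19413.61 = 49.94 mm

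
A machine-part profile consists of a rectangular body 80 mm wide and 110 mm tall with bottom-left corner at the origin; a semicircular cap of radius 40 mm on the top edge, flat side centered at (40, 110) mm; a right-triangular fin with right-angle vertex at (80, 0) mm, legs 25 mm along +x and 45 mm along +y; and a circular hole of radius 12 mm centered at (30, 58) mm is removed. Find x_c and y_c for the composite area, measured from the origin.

Part | A | x̄ᵢ | ȳᵢ | A·x̄ᵢ | A·ȳᵢ
rectangular body | 8800.00 | 40.00 | 55.00 | 352000.00 | 484000.00
semicircular top | 2513.27 | 40.00 | 126.98 | 100530.96 | 319126.82
triangular fin | 562.50 | 88.33 | 15.00 | 49687.50 | 8437.50
hole | -452.39 | 30.00 | 58.00 | -13571.68 | -26238.58
Σ | 11423.38 |  |  | 488646.78 | 785325.74
x_c = 488646.78 / 11423.38 = 42.78 mm
y_c = 785325.74 / 11423.38 = 68.75 mm

x_c = 42.78 mm, y_c = 68.75 mm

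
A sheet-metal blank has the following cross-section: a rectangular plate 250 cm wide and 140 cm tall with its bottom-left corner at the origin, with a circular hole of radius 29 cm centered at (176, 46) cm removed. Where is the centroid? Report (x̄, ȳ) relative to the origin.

x̄ = 120.84 cm, ȳ = 71.96 cm

plate: A = 250 × 140 = 35000.00, centroid at (125.00, 70.00).
hole: A = −π·29² = -2642.08, centroid at (176.00, 46.00).
ΣA = 32357.92 cm²
ΣAx̄ = (35000.00)(125.00) + (-2642.08)(176.00) = 3909994.02 cm³
ΣAȳ = (35000.00)(70.00) + (-2642.08)(46.00) = 2328464.35 cm³
x̄ = 3909994.02 / 32357.92 = 120.84 cm
ȳ = 2328464.35 / 32357.92 = 71.96 cm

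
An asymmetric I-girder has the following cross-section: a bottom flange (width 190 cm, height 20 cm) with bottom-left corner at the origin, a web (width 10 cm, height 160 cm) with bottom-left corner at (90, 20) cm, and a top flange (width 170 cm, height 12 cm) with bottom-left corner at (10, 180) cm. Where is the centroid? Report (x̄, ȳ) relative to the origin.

x̄ = 95.00 cm, ȳ = 77.61 cm

Part | A | x̄ᵢ | ȳᵢ | A·x̄ᵢ | A·ȳᵢ
bottom flange | 3800.00 | 95.00 | 10.00 | 361000.00 | 38000.00
web | 1600.00 | 95.00 | 100.00 | 152000.00 | 160000.00
top flange | 2040.00 | 95.00 | 186.00 | 193800.00 | 379440.00
Σ | 7440.00 |  |  | 706800.00 | 577440.00
x̄ = 706800.00 / 7440.00 = 95.00 cm
ȳ = 577440.00 / 7440.00 = 77.61 cm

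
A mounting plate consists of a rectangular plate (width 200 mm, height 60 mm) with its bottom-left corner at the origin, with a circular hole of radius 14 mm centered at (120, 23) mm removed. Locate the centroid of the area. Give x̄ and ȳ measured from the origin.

plate: A = 200 × 60 = 12000.00, centroid at (100.00, 30.00).
hole: A = −π·14² = -615.75, centroid at (120.00, 23.00).
ΣA = 11384.25 mm², ΣAx̄ = 1126109.74 mm³, ΣAȳ = 345837.70 mm³.
x̄ = 1126109.74/11384.25 = 98.92 mm; ȳ = 345837.70/11384.25 = 30.38 mm.

x̄ = 98.92 mm, ȳ = 30.38 mm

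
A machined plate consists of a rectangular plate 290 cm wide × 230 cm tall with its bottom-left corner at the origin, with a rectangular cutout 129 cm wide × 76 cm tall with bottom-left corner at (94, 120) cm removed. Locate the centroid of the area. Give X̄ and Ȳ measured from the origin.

Part | A | x̄ᵢ | ȳᵢ | A·x̄ᵢ | A·ȳᵢ
plate | 66700.00 | 145.00 | 115.00 | 9671500.00 | 7670500.00
hole | -9804.00 | 158.50 | 158.00 | -1553934.00 | -1549032.00
Σ | 56896.00 |  |  | 8117566.00 | 6121468.00
X̄ = 8117566.00 / 56896.00 = 142.67 cm
Ȳ = 6121468.00 / 56896.00 = 107.59 cm

X̄ = 142.67 cm, Ȳ = 107.59 cm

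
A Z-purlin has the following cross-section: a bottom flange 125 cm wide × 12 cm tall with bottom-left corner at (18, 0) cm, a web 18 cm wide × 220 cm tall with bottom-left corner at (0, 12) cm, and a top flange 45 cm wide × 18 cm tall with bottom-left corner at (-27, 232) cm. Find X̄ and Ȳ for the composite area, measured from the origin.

bottom flange: A = 125 × 12 = 1500.00, centroid at (80.50, 6.00).
web: A = 18 × 220 = 3960.00, centroid at (9.00, 122.00).
top flange: A = 45 × 18 = 810.00, centroid at (-4.50, 241.00).
ΣA = 6270.00 cm²
ΣAX̄ = (1500.00)(80.50) + (3960.00)(9.00) + (810.00)(-4.50) = 152745.00 cm³
ΣAȲ = (1500.00)(6.00) + (3960.00)(122.00) + (810.00)(241.00) = 687330.00 cm³
X̄ = 152745.00 / 6270.00 = 24.36 cm
Ȳ = 687330.00 / 6270.00 = 109.62 cm

X̄ = 24.36 cm, Ȳ = 109.62 cm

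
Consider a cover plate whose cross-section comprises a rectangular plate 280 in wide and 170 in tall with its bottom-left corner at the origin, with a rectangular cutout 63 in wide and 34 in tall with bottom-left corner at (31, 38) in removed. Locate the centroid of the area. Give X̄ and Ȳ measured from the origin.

X̄ = 143.65 in, Ȳ = 86.41 in

plate: A = 280 × 170 = 47600.00, centroid at (140.00, 85.00).
hole: A = −(63 × 34) = -2142.00, centroid at (62.50, 55.00).
ΣA = 45458.00 in²
ΣAX̄ = (47600.00)(140.00) + (-2142.00)(62.50) = 6530125.00 in³
ΣAȲ = (47600.00)(85.00) + (-2142.00)(55.00) = 3928190.00 in³
X̄ = 6530125.00 / 45458.00 = 143.65 in
Ȳ = 3928190.00 / 45458.00 = 86.41 in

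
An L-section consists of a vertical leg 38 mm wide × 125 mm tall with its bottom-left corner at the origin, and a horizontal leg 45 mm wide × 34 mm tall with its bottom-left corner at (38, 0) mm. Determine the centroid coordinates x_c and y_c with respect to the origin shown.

x_c = 29.11 mm, y_c = 51.41 mm

Part | A | x̄ᵢ | ȳᵢ | A·x̄ᵢ | A·ȳᵢ
vertical leg | 4750.00 | 19.00 | 62.50 | 90250.00 | 296875.00
horizontal leg | 1530.00 | 60.50 | 17.00 | 92565.00 | 26010.00
Σ | 6280.00 |  |  | 182815.00 | 322885.00
x_c = 182815.00 / 6280.00 = 29.11 mm
y_c = 322885.00 / 6280.00 = 51.41 mm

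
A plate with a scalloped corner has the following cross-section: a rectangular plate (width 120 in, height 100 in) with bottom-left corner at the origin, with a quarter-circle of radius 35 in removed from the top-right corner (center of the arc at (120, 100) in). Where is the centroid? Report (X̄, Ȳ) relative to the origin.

X̄ = 56.06 in, Ȳ = 46.94 in

plate: A = 120 × 100 = 12000.00, centroid at (60.00, 50.00).
removed quarter-circle: A = −¼π·35² = -962.11, centroid at (105.15, 85.15).
ΣA = 11037.89 in²
ΣAX̄ = (12000.00)(60.00) + (-962.11)(105.15) = 618838.14 in³
ΣAȲ = (12000.00)(50.00) + (-962.11)(85.15) = 518080.39 in³
X̄ = 618838.14 / 11037.89 = 56.06 in
Ȳ = 518080.39 / 11037.89 = 46.94 in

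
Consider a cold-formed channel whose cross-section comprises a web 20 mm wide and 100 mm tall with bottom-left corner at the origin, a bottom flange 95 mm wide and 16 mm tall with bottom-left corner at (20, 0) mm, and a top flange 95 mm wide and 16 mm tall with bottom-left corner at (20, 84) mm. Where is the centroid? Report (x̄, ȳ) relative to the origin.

web: A = 20 × 100 = 2000.00, centroid at (10.00, 50.00).
bottom flange: A = 95 × 16 = 1520.00, centroid at (67.50, 8.00).
top flange: A = 95 × 16 = 1520.00, centroid at (67.50, 92.00).
ΣA = 5040.00 mm², ΣAx̄ = 225200.00 mm³, ΣAȳ = 252000.00 mm³.
x̄ = 225200.00/5040.00 = 44.68 mm; ȳ = 252000.00/5040.00 = 50.00 mm.

x̄ = 44.68 mm, ȳ = 50.00 mm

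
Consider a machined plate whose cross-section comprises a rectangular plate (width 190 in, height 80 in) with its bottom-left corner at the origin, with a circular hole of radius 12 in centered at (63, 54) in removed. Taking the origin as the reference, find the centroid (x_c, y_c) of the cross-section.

plate: A = 190 × 80 = 15200.00, centroid at (95.00, 40.00).
hole: A = −π·12² = -452.39, centroid at (63.00, 54.00).
ΣA = 14747.61 in², ΣAx_c = 1415499.47 in³, ΣAy_c = 583570.98 in³.
x_c = 1415499.47/14747.61 = 95.98 in; y_c = 583570.98/14747.61 = 39.57 in.

x_c = 95.98 in, y_c = 39.57 in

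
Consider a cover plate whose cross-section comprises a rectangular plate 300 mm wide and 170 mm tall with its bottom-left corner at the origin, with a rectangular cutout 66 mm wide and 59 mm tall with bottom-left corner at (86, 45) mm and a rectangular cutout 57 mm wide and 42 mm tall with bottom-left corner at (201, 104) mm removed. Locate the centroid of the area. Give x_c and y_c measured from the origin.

plate: A = 300 × 170 = 51000.00, centroid at (150.00, 85.00).
hole 1: A = −(66 × 59) = -3894.00, centroid at (119.00, 74.50).
hole 2: A = −(57 × 42) = -2394.00, centroid at (229.50, 125.00).
ΣA = 44712.00 mm², ΣAx_c = 6637191.00 mm³, ΣAy_c = 3745647.00 mm³.
x_c = 6637191.00/44712.00 = 148.44 mm; y_c = 3745647.00/44712.00 = 83.77 mm.

x_c = 148.44 mm, y_c = 83.77 mm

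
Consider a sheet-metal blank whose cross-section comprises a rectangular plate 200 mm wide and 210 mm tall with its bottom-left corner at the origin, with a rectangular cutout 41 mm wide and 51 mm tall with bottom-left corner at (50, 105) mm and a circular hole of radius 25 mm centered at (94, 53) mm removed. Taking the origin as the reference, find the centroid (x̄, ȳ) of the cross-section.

x̄ = 101.94 mm, ȳ = 106.29 mm

plate: A = 200 × 210 = 42000.00, centroid at (100.00, 105.00).
hole 1: A = −(41 × 51) = -2091.00, centroid at (70.50, 130.50).
hole 2: A = −π·25² = -1963.50, centroid at (94.00, 53.00).
ΣA = 37945.50 mm²
ΣAx̄ = (42000.00)(100.00) + (-2091.00)(70.50) + (-1963.50)(94.00) = 3868015.93 mm³
ΣAȳ = (42000.00)(105.00) + (-2091.00)(130.50) + (-1963.50)(53.00) = 4033059.24 mm³
x̄ = 3868015.93 / 37945.50 = 101.94 mm
ȳ = 4033059.24 / 37945.50 = 106.29 mm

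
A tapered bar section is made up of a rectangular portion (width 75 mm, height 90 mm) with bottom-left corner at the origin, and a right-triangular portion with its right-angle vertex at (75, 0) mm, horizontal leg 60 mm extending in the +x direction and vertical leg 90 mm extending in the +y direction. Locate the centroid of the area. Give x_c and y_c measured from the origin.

x_c = 53.93 mm, y_c = 40.71 mm

rectangular portion: A = 75 × 90 = 6750.00, centroid at (37.50, 45.00).
triangular portion: A = ½·60·90 = 2700.00, centroid at (95.00, 30.00).
ΣA = 9450.00 mm²
ΣAx_c = (6750.00)(37.50) + (2700.00)(95.00) = 509625.00 mm³
ΣAy_c = (6750.00)(45.00) + (2700.00)(30.00) = 384750.00 mm³
x_c = 509625.00 / 9450.00 = 53.93 mm
y_c = 384750.00 / 9450.00 = 40.71 mm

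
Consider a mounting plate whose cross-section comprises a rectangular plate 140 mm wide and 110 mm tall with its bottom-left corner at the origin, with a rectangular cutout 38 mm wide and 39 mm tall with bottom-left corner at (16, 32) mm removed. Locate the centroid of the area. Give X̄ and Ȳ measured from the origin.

plate: A = 140 × 110 = 15400.00, centroid at (70.00, 55.00).
hole: A = −(38 × 39) = -1482.00, centroid at (35.00, 51.50).
ΣA = 13918.00 mm², ΣAX̄ = 1026130.00 mm³, ΣAȲ = 770677.00 mm³.
X̄ = 1026130.00/13918.00 = 73.73 mm; Ȳ = 770677.00/13918.00 = 55.37 mm.

X̄ = 73.73 mm, Ȳ = 55.37 mm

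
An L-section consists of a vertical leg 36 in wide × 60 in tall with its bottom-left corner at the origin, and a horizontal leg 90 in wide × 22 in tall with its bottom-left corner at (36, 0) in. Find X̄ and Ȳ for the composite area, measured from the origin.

X̄ = 48.13 in, Ȳ = 20.91 in

vertical leg: A = 36 × 60 = 2160.00, centroid at (18.00, 30.00).
horizontal leg: A = 90 × 22 = 1980.00, centroid at (81.00, 11.00).
ΣA = 4140.00 in²
ΣAX̄ = (2160.00)(18.00) + (1980.00)(81.00) = 199260.00 in³
ΣAȲ = (2160.00)(30.00) + (1980.00)(11.00) = 86580.00 in³
X̄ = 199260.00 / 4140.00 = 48.13 in
Ȳ = 86580.00 / 4140.00 = 20.91 in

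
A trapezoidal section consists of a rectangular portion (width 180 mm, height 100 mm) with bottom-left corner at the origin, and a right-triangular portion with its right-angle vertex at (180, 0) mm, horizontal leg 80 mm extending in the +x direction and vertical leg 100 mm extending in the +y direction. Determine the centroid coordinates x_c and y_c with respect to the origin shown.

rectangular portion: A = 180 × 100 = 18000.00, centroid at (90.00, 50.00).
triangular portion: A = ½·80·100 = 4000.00, centroid at (206.67, 33.33).
ΣA = 22000.00 mm²
ΣAx_c = (18000.00)(90.00) + (4000.00)(206.67) = 2446666.67 mm³
ΣAy_c = (18000.00)(50.00) + (4000.00)(33.33) = 1033333.33 mm³
x_c = 2446666.67 / 22000.00 = 111.21 mm
y_c = 1033333.33 / 22000.00 = 46.97 mm

x_c = 111.21 mm, y_c = 46.97 mm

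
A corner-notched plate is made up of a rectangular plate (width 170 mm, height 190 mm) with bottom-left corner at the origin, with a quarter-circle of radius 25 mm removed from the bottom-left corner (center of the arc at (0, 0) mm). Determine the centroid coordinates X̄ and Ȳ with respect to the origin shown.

X̄ = 86.15 mm, Ȳ = 96.30 mm

plate: A = 170 × 190 = 32300.00, centroid at (85.00, 95.00).
removed quarter-circle: A = −¼π·25² = -490.87, centroid at (10.61, 10.61).
ΣA = 31809.13 mm²
ΣAX̄ = (32300.00)(85.00) + (-490.87)(10.61) = 2740291.67 mm³
ΣAȲ = (32300.00)(95.00) + (-490.87)(10.61) = 3063291.67 mm³
X̄ = 2740291.67 / 31809.13 = 86.15 mm
Ȳ = 3063291.67 / 31809.13 = 96.30 mm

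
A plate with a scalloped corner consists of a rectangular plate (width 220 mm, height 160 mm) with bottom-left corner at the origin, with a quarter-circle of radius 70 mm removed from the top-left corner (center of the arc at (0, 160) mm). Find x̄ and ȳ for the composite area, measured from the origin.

x̄ = 119.86 mm, ȳ = 73.83 mm

Part | A | x̄ᵢ | ȳᵢ | A·x̄ᵢ | A·ȳᵢ
plate | 35200.00 | 110.00 | 80.00 | 3872000.00 | 2816000.00
removed quarter-circle | -3848.45 | 29.71 | 130.29 | -114333.33 | -501418.83
Σ | 31351.55 |  |  | 3757666.67 | 2314581.17
x̄ = 3757666.67 / 31351.55 = 119.86 mm
ȳ = 2314581.17 / 31351.55 = 73.83 mm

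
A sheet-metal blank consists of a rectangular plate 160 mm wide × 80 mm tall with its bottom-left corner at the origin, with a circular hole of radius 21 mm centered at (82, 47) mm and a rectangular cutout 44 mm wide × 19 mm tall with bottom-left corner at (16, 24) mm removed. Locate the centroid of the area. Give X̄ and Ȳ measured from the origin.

X̄ = 83.06 mm, Ȳ = 39.60 mm

Part | A | x̄ᵢ | ȳᵢ | A·x̄ᵢ | A·ȳᵢ
plate | 12800.00 | 80.00 | 40.00 | 1024000.00 | 512000.00
hole 1 | -1385.44 | 82.00 | 47.00 | -113606.27 | -65115.79
hole 2 | -836.00 | 38.00 | 33.50 | -31768.00 | -28006.00
Σ | 10578.56 |  |  | 878625.73 | 418878.21
X̄ = 878625.73 / 10578.56 = 83.06 mm
Ȳ = 418878.21 / 10578.56 = 39.60 mm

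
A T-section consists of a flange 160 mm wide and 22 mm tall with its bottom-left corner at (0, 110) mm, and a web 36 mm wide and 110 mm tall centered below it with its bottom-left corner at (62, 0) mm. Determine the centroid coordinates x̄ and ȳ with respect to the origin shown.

x̄ = 80.00 mm, ȳ = 86.06 mm

web: A = 36 × 110 = 3960.00, centroid at (80.00, 55.00).
flange: A = 160 × 22 = 3520.00, centroid at (80.00, 121.00).
ΣA = 7480.00 mm², ΣAx̄ = 598400.00 mm³, ΣAȳ = 643720.00 mm³.
x̄ = 598400.00/7480.00 = 80.00 mm; ȳ = 643720.00/7480.00 = 86.06 mm.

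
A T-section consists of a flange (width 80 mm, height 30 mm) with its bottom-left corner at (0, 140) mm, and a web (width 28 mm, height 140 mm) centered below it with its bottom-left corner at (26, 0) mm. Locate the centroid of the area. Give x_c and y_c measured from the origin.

x_c = 40.00 mm, y_c = 102.28 mm

web: A = 28 × 140 = 3920.00, centroid at (40.00, 70.00).
flange: A = 80 × 30 = 2400.00, centroid at (40.00, 155.00).
ΣA = 6320.00 mm², ΣAx_c = 252800.00 mm³, ΣAy_c = 646400.00 mm³.
x_c = 252800.00/6320.00 = 40.00 mm; y_c = 646400.00/6320.00 = 102.28 mm.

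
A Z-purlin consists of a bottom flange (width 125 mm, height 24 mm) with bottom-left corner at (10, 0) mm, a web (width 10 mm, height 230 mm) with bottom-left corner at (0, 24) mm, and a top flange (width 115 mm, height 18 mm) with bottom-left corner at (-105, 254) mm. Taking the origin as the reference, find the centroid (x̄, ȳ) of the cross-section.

Part | A | x̄ᵢ | ȳᵢ | A·x̄ᵢ | A·ȳᵢ
bottom flange | 3000.00 | 72.50 | 12.00 | 217500.00 | 36000.00
web | 2300.00 | 5.00 | 139.00 | 11500.00 | 319700.00
top flange | 2070.00 | -47.50 | 263.00 | -98325.00 | 544410.00
Σ | 7370.00 |  |  | 130675.00 | 900110.00
x̄ = 130675.00 / 7370.00 = 17.73 mm
ȳ = 900110.00 / 7370.00 = 122.13 mm

x̄ = 17.73 mm, ȳ = 122.13 mm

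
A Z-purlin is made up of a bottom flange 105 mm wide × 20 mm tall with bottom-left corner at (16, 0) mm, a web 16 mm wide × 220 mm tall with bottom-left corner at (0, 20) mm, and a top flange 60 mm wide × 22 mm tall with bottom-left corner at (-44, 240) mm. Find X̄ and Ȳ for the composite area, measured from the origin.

bottom flange: A = 105 × 20 = 2100.00, centroid at (68.50, 10.00).
web: A = 16 × 220 = 3520.00, centroid at (8.00, 130.00).
top flange: A = 60 × 22 = 1320.00, centroid at (-14.00, 251.00).
ΣA = 6940.00 mm², ΣAX̄ = 153530.00 mm³, ΣAȲ = 809920.00 mm³.
X̄ = 153530.00/6940.00 = 22.12 mm; Ȳ = 809920.00/6940.00 = 116.70 mm.

X̄ = 22.12 mm, Ȳ = 116.70 mm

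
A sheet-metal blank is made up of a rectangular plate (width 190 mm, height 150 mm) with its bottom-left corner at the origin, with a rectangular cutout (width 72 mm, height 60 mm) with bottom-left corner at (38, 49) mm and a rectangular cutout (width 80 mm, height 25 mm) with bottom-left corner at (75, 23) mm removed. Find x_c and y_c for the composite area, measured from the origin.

plate: A = 190 × 150 = 28500.00, centroid at (95.00, 75.00).
hole 1: A = −(72 × 60) = -4320.00, centroid at (74.00, 79.00).
hole 2: A = −(80 × 25) = -2000.00, centroid at (115.00, 35.50).
ΣA = 22180.00 mm², ΣAx_c = 2157820.00 mm³, ΣAy_c = 1725220.00 mm³.
x_c = 2157820.00/22180.00 = 97.29 mm; y_c = 1725220.00/22180.00 = 77.78 mm.

x_c = 97.29 mm, y_c = 77.78 mm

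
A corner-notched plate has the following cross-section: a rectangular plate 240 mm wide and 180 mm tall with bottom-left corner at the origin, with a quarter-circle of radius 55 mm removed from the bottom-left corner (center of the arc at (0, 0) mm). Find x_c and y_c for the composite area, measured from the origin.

plate: A = 240 × 180 = 43200.00, centroid at (120.00, 90.00).
removed quarter-circle: A = −¼π·55² = -2375.83, centroid at (23.34, 23.34).
ΣA = 40824.17 mm², ΣAx_c = 5128541.67 mm³, ΣAy_c = 3832541.67 mm³.
x_c = 5128541.67/40824.17 = 125.63 mm; y_c = 3832541.67/40824.17 = 93.88 mm.

x_c = 125.63 mm, y_c = 93.88 mm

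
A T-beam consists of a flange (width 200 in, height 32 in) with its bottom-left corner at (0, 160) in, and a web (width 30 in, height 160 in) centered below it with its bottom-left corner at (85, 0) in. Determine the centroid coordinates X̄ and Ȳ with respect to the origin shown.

Part | A | x̄ᵢ | ȳᵢ | A·x̄ᵢ | A·ȳᵢ
web | 4800.00 | 100.00 | 80.00 | 480000.00 | 384000.00
flange | 6400.00 | 100.00 | 176.00 | 640000.00 | 1126400.00
Σ | 11200.00 |  |  | 1120000.00 | 1510400.00
X̄ = 1120000.00 / 11200.00 = 100.00 in
Ȳ = 1510400.00 / 11200.00 = 134.86 in

X̄ = 100.00 in, Ȳ = 134.86 in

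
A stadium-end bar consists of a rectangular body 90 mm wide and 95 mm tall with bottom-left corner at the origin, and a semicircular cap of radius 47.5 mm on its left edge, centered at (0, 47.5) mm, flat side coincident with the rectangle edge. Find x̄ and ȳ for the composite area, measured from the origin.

rectangular body: A = 90 × 95 = 8550.00, centroid at (45.00, 47.50).
semicircular end: A = ½π·47.5² = 3544.11, centroid at (-20.16, 47.50).
ΣA = 12094.11 mm²
ΣAx̄ = (8550.00)(45.00) + (3544.11)(-20.16) = 313302.08 mm³
ΣAȳ = (8550.00)(47.50) + (3544.11)(47.50) = 574470.19 mm³
x̄ = 313302.08 / 12094.11 = 25.91 mm
ȳ = 574470.19 / 12094.11 = 47.50 mm

x̄ = 25.91 mm, ȳ = 47.50 mm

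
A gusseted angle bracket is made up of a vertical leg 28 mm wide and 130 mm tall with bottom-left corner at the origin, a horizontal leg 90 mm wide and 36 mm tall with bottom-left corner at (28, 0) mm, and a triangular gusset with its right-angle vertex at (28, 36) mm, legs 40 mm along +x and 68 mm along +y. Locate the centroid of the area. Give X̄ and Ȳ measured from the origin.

vertical leg: A = 28 × 130 = 3640.00, centroid at (14.00, 65.00).
horizontal leg: A = 90 × 36 = 3240.00, centroid at (73.00, 18.00).
gusset: A = ½·40·68 = 1360.00, centroid at (41.33, 58.67).
ΣA = 8240.00 mm², ΣAX̄ = 343693.33 mm³, ΣAȲ = 374706.67 mm³.
X̄ = 343693.33/8240.00 = 41.71 mm; Ȳ = 374706.67/8240.00 = 45.47 mm.

X̄ = 41.71 mm, Ȳ = 45.47 mm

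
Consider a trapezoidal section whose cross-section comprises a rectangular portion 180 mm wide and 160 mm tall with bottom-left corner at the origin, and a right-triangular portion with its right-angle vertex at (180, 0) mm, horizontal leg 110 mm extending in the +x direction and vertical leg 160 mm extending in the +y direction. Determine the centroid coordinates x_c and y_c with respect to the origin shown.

x_c = 119.65 mm, y_c = 73.76 mm

Part | A | x̄ᵢ | ȳᵢ | A·x̄ᵢ | A·ȳᵢ
rectangular portion | 28800.00 | 90.00 | 80.00 | 2592000.00 | 2304000.00
triangular portion | 8800.00 | 216.67 | 53.33 | 1906666.67 | 469333.33
Σ | 37600.00 |  |  | 4498666.67 | 2773333.33
x_c = 4498666.67 / 37600.00 = 119.65 mm
y_c = 2773333.33 / 37600.00 = 73.76 mm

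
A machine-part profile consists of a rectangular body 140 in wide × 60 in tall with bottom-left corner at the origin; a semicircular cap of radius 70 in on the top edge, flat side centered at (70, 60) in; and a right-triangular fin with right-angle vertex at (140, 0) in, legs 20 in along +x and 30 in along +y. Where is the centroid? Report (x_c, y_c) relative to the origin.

rectangular body: A = 140 × 60 = 8400.00, centroid at (70.00, 30.00).
semicircular top: A = ½π·70² = 7696.90, centroid at (70.00, 89.71).
triangular fin: A = ½·20·30 = 300.00, centroid at (146.67, 10.00).
ΣA = 16396.90 in²
ΣAx_c = (8400.00)(70.00) + (7696.90)(70.00) + (300.00)(146.67) = 1170783.14 in³
ΣAy_c = (8400.00)(30.00) + (7696.90)(89.71) + (300.00)(10.00) = 945480.79 in³
x_c = 1170783.14 / 16396.90 = 71.40 in
y_c = 945480.79 / 16396.90 = 57.66 in

x_c = 71.40 in, y_c = 57.66 in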